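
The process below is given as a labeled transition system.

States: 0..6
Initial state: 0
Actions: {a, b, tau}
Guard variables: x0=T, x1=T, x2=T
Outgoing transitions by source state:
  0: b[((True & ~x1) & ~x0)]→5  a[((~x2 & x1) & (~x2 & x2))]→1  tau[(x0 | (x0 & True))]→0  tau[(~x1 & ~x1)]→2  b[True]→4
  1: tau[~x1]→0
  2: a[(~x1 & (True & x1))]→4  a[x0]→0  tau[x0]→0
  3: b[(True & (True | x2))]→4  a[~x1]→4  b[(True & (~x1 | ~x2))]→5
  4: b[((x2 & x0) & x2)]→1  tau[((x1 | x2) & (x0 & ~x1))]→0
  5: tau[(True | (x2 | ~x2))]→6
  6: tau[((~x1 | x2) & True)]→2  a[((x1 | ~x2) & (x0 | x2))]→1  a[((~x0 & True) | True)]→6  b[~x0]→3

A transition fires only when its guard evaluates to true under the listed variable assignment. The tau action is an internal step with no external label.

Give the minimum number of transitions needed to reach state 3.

Layered search for 3:
  Layer 0: {0}
  Layer 1: {4}
  Layer 2: {1}
3 never appears.

Answer: UNREACHABLE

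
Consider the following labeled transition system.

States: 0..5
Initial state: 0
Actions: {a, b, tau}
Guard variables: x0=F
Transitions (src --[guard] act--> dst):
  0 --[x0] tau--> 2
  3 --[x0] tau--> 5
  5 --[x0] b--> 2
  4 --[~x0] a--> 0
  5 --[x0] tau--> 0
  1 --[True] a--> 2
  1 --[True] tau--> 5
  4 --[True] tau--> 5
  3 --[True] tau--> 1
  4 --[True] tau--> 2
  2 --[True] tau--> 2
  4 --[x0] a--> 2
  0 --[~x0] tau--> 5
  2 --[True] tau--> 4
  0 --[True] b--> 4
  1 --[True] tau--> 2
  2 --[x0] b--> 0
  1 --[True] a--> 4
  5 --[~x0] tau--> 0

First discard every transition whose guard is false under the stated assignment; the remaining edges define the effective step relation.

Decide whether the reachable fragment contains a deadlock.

Answer: DEADLOCK-FREE

Analysis:
Reachable = {0,2,4,5}
  0: b→4  tau→5  [deg 2]
  2: tau→2  tau→4  [deg 2]
  4: a→0  tau→2  tau→5  [deg 3]
  5: tau→0  [deg 1]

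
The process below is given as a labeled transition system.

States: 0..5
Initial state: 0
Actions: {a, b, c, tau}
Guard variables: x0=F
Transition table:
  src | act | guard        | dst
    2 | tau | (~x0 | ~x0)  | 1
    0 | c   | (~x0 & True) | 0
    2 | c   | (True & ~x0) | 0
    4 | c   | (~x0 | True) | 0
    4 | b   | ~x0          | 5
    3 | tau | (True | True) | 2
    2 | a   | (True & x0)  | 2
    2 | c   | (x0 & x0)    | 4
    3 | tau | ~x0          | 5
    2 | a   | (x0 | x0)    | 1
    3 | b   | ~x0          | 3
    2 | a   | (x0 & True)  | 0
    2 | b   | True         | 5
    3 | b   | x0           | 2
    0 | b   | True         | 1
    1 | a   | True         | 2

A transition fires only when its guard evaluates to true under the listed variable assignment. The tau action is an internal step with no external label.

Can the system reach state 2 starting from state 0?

Answer: REACHABLE

Working:
After dropping false guards: 11 live edges.
depth 0: {0}
depth 1: {1}  now seen {0,1}
depth 2: {2}  now seen {0,1,2}
depth 3: {5}  now seen {0,1,2,5}
Reach set: {0,1,2,5}
witness 2: b·a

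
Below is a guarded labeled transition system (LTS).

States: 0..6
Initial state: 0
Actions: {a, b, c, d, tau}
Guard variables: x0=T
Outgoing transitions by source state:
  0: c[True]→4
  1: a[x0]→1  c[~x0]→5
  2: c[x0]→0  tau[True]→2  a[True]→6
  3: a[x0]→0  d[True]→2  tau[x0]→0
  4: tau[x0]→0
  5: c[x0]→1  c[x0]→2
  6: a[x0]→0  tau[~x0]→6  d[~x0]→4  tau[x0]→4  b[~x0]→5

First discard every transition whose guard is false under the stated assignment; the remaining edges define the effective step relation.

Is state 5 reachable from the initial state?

Answer: UNREACHABLE

Trace:
After dropping false guards: 13 live edges.
Layer 0: {0}
Layer 1: {4}  cumulative {0,4}
Reach set: {0,4}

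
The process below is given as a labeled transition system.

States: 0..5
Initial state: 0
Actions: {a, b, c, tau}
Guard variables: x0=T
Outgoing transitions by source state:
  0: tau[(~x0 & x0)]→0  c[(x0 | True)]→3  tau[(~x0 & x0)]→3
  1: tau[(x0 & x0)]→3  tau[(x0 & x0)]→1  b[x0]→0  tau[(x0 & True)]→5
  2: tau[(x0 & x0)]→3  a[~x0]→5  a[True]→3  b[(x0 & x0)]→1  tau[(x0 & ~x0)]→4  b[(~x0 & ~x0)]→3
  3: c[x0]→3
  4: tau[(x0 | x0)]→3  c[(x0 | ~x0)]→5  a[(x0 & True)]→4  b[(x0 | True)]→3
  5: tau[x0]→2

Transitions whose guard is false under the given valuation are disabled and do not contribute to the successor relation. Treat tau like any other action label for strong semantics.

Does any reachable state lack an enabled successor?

Reachable = {0,3}
  0: c→3  [deg 1]
  3: c→3  [deg 1]

Answer: DEADLOCK-FREE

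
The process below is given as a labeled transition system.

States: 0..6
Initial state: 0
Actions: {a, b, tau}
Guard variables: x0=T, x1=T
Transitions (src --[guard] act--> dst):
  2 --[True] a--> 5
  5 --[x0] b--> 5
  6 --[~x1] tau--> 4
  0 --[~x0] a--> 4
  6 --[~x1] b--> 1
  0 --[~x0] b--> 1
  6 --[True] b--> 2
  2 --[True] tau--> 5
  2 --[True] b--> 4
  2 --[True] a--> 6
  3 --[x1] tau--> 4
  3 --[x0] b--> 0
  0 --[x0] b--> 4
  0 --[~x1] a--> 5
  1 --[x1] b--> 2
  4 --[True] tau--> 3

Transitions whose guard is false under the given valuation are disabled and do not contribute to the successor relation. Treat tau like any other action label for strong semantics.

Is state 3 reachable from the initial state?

Answer: REACHABLE

Analysis:
After dropping false guards: 11 live edges.
L0 = {0}
L1 = {4}  total {0,4}
L2 = {3}  total {0,3,4}
Reach set: {0,3,4}
trace reaching 3: b·tau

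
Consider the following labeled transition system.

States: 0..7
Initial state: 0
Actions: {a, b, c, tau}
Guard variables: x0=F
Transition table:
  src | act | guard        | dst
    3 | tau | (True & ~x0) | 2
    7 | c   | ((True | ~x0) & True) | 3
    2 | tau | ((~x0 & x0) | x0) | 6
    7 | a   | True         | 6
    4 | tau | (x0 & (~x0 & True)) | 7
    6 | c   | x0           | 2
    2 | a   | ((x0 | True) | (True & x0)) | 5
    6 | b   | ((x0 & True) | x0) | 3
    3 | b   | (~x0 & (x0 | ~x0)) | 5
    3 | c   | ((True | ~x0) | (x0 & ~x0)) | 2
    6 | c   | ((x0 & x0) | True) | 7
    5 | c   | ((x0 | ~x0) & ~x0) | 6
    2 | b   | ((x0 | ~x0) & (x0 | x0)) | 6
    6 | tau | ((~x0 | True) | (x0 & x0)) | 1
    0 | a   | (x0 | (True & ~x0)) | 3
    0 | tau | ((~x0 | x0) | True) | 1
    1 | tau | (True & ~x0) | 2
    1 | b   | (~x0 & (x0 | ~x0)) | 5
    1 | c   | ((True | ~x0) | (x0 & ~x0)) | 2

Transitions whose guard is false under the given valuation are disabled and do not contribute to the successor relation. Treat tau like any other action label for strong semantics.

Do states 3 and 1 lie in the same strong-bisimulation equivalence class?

Refine partition for ~:
  π0 = {{0,1,2,3,4,5,6,7}}
  π1 = {{0},{1,3},{2},{4},{5},{6},{7}}
Fixed point at round 2; 7 class(es).
3∈{1,3}, 1∈{1,3}

Answer: BISIMILAR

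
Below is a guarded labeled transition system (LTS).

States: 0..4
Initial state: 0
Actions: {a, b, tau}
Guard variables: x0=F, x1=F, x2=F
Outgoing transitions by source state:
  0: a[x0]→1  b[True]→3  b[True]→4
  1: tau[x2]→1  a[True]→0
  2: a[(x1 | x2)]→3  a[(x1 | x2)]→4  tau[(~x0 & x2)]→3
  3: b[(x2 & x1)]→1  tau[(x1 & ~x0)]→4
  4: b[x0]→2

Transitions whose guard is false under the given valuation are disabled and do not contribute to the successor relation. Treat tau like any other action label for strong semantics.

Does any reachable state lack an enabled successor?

Answer: DEADLOCK at state 3

Working:
R = {0,3,4}
  0: b→3  b→4  [2 exit(s)]
  3: ∅  [STUCK]
  4: ∅  [STUCK]
Path to 3: b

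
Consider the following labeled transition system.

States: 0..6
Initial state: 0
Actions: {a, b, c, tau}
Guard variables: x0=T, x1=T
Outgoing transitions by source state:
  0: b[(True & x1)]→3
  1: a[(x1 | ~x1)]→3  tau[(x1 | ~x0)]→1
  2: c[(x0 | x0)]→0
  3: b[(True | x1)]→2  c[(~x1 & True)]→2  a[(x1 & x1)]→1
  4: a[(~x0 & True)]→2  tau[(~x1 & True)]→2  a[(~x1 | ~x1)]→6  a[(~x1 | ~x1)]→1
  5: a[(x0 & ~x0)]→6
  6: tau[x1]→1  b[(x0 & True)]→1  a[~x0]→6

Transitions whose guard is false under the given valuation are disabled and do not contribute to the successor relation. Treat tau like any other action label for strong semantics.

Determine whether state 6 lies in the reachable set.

Answer: UNREACHABLE

Working:
Guard filter leaves 8 enabled edge(s).
L0 = {0}
L1 = {3}  cumulative {0,3}
L2 = {1,2}  cumulative {0,1,2,3}
Reach set: {0,1,2,3}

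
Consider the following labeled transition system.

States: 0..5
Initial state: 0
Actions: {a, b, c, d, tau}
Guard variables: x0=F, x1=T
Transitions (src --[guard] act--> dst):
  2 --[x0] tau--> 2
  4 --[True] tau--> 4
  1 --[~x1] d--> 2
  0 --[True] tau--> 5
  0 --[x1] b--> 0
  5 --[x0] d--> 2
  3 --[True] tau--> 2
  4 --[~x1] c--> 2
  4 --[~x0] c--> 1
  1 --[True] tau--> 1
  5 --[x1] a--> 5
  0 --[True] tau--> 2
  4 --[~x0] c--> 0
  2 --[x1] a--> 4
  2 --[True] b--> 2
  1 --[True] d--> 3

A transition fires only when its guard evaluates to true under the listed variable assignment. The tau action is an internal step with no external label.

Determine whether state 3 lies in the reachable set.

Answer: REACHABLE

Analysis:
After dropping false guards: 12 live edges.
Layer 0: {0}
Layer 1: {2,5}  now seen {0,2,5}
Layer 2: {4}  now seen {0,2,4,5}
Layer 3: {1}  now seen {0,1,2,4,5}
Layer 4: {3}  now seen {0,1,2,3,4,5}
Reach set: {0,1,2,3,4,5}
Path to 3: tau·a·c·d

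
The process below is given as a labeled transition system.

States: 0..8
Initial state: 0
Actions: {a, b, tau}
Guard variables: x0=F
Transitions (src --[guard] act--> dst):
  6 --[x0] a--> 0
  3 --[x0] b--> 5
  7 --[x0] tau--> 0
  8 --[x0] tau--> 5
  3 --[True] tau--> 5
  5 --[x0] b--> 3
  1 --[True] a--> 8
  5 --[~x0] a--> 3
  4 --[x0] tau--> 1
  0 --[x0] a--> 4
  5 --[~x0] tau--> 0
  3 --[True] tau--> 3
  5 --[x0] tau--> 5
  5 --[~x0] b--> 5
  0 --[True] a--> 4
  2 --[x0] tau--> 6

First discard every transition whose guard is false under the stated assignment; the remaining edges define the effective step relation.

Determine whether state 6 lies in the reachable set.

Answer: UNREACHABLE

Working:
Guard filter leaves 7 enabled edge(s).
L0 = {0}
L1 = {4}  cumulative {0,4}
Reach set: {0,4}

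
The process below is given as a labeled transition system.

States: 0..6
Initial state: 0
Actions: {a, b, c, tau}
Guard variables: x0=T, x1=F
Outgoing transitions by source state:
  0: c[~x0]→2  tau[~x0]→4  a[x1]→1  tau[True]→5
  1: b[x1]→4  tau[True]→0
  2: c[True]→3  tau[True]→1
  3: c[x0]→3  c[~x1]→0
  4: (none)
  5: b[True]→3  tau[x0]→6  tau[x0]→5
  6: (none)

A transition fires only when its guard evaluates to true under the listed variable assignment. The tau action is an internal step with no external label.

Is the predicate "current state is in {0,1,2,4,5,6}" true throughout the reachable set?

Allowed set {0,1,2,4,5,6}
Reach set: {0,3,5,6}
  0: ✓
  3: outside
  5: ✓
  6: ✓
witness against invariant: tau·b → 3

Answer: INVARIANT VIOLATED at state 3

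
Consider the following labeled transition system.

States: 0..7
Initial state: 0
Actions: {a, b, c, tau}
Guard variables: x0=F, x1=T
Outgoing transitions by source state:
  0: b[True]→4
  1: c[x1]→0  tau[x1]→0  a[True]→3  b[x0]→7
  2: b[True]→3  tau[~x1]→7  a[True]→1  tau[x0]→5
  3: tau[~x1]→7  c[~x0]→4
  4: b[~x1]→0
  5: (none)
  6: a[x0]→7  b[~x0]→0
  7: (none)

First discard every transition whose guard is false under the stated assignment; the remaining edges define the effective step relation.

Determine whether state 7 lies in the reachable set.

Guard filter leaves 8 enabled edge(s).
L0 = {0}
L1 = {4}  total {0,4}
R = {0,4}

Answer: UNREACHABLE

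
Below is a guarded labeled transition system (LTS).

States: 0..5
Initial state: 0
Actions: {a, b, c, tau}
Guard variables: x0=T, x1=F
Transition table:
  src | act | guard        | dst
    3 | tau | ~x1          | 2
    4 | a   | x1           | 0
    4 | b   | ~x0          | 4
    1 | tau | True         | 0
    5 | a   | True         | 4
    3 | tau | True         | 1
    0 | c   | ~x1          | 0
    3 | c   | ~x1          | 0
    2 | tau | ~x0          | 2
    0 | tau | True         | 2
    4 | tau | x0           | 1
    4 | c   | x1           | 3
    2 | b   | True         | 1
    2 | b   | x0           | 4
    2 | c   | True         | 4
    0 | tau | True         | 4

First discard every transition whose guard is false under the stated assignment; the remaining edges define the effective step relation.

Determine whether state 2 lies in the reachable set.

After dropping false guards: 12 live edges.
depth 0: {0}
depth 1: {2,4}  total {0,2,4}
depth 2: {1}  total {0,1,2,4}
Reachable = {0,1,2,4}
witness 2: tau

Answer: REACHABLE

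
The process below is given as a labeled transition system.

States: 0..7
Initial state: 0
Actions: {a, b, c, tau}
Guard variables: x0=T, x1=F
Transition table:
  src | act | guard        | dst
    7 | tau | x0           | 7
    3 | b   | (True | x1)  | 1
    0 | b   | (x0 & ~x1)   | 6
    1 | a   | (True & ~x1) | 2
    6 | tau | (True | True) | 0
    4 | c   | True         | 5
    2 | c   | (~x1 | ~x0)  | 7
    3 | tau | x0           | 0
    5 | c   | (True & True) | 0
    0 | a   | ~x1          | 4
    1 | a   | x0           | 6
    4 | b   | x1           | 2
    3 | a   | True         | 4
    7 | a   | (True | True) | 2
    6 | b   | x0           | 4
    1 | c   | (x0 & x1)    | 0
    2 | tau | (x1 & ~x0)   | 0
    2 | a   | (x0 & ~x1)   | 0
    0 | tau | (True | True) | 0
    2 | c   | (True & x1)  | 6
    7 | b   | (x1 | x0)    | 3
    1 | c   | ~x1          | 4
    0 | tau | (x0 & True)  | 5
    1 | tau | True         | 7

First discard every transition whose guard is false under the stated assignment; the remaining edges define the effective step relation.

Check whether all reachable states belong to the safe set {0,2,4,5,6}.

Safe = {0,2,4,5,6}
Reach set: {0,4,5,6}
  0: safe
  4: safe
  5: safe
  6: safe

Answer: INVARIANT HOLDS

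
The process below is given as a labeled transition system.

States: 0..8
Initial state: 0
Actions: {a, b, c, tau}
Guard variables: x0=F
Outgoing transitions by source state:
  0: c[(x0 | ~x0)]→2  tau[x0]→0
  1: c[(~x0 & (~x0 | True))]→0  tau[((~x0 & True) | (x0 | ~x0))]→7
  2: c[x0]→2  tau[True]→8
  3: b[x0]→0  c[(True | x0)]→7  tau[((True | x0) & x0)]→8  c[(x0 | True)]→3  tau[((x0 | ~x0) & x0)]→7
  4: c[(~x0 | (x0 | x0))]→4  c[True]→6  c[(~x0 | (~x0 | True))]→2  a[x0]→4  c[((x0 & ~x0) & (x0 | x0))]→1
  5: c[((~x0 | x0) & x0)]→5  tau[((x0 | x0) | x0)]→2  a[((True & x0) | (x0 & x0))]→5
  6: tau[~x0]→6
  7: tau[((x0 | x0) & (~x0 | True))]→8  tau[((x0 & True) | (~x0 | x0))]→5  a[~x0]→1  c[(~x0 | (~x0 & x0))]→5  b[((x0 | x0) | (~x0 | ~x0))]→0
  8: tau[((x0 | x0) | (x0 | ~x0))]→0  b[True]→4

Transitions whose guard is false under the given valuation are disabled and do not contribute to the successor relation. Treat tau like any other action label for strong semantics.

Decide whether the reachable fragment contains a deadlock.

R = {0,2,4,6,8}
  0: c→2  [1 out]
  2: tau→8  [1 out]
  4: c→2  c→4  c→6  [3 out]
  6: tau→6  [1 out]
  8: b→4  tau→0  [2 out]

Answer: DEADLOCK-FREE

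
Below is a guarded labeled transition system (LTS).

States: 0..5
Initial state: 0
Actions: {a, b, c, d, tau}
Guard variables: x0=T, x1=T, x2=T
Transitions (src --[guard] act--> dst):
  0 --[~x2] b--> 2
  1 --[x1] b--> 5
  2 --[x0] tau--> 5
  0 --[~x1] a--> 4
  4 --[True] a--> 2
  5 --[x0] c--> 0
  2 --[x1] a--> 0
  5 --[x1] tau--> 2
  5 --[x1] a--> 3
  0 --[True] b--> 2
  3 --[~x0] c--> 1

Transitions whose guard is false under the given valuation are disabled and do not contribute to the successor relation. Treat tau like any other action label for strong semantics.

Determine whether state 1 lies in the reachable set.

Guard filter leaves 8 enabled edge(s).
depth 0: {0}
depth 1: {2}  cumulative {0,2}
depth 2: {5}  cumulative {0,2,5}
depth 3: {3}  cumulative {0,2,3,5}
Reachable = {0,2,3,5}

Answer: UNREACHABLE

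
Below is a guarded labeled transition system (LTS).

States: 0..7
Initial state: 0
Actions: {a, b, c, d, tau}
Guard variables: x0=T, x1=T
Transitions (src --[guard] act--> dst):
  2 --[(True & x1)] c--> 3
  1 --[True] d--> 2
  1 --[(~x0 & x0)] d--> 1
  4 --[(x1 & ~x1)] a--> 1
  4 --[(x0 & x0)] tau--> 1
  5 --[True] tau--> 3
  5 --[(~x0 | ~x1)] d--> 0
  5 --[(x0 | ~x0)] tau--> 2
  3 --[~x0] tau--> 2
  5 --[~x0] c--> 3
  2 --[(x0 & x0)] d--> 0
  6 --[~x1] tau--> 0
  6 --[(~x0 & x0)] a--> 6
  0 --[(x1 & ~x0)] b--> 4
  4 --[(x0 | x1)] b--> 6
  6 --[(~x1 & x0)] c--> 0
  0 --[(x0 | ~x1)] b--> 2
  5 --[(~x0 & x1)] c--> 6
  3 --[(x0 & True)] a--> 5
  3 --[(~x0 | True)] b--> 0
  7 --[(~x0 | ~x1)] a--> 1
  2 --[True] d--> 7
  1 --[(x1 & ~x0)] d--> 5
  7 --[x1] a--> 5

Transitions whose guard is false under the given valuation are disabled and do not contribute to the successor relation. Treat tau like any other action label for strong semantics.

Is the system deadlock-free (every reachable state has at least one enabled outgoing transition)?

Reachable = {0,2,3,5,7}
  0: b→2  [1 out]
  2: c→3  d→0  d→7  [3 out]
  3: a→5  b→0  [2 out]
  5: tau→2  tau→3  [2 out]
  7: a→5  [1 out]

Answer: DEADLOCK-FREE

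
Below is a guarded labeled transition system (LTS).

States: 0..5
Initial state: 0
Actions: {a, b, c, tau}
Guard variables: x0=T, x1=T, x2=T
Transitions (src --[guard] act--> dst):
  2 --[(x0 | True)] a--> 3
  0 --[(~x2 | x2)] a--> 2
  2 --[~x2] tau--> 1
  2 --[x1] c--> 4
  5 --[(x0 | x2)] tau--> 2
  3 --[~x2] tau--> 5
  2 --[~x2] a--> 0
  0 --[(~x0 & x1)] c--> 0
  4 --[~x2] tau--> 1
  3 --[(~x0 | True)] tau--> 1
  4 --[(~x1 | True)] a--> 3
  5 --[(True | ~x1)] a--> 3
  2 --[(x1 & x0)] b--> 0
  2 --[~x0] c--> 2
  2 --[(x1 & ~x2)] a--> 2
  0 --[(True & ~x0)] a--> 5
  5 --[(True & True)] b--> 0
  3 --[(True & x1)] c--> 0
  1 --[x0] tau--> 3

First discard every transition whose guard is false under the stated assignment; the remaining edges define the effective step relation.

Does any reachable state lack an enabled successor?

Answer: DEADLOCK-FREE

Trace:
Reachable = {0,1,2,3,4}
  0: a→2  [1 exit(s)]
  1: tau→3  [1 exit(s)]
  2: a→3  b→0  c→4  [3 exit(s)]
  3: c→0  tau→1  [2 exit(s)]
  4: a→3  [1 exit(s)]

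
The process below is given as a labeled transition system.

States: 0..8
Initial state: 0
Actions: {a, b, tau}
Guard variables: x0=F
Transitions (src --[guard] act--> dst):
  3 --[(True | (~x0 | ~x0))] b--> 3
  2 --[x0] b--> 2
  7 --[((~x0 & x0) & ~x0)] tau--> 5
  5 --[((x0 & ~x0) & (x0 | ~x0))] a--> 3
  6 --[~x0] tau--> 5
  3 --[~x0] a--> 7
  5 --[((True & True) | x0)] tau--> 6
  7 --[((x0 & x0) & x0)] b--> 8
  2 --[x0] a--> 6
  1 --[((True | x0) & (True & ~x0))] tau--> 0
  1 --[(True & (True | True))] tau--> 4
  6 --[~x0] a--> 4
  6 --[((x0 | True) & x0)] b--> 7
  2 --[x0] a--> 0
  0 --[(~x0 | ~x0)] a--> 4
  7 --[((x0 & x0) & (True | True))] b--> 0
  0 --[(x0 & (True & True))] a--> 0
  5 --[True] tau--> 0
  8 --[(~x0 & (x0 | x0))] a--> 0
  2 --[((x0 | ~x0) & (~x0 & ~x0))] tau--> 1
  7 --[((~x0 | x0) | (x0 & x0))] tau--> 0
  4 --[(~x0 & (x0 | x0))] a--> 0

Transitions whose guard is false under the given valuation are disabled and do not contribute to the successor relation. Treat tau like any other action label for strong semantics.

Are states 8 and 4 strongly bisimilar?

Compute ~ classes (split until stable):
  π0 = {{0,1,2,3,4,5,6,7,8}}
  π1 = {{0},{1,2,5,7},{3},{4,8},{6}}
  π2 = {{0},{1},{2},{3},{4,8},{5},{6},{7}}
8 equivalence class(es) (converged in 3)
[8]={4,8}  [4]={4,8}

Answer: BISIMILAR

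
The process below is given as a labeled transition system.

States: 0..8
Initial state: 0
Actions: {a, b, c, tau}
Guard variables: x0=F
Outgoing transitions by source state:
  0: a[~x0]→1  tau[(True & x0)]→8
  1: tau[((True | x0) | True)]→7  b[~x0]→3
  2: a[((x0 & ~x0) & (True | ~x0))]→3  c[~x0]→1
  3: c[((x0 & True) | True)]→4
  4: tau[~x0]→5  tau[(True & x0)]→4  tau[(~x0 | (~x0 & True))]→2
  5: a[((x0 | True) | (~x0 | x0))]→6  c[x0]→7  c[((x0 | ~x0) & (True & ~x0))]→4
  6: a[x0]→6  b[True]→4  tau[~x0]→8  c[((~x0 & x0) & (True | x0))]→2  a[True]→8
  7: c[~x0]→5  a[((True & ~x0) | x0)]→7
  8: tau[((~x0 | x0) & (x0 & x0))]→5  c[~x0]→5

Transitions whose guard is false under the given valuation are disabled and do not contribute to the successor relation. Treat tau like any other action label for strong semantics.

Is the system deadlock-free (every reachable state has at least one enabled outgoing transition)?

Answer: DEADLOCK-FREE

Working:
Reachable = {0,1,2,3,4,5,6,7,8}
  0: a→1  [1 out]
  1: b→3  tau→7  [2 out]
  2: c→1  [1 out]
  3: c→4  [1 out]
  4: tau→2  tau→5  [2 out]
  5: a→6  c→4  [2 out]
  6: a→8  b→4  tau→8  [3 out]
  7: a→7  c→5  [2 out]
  8: c→5  [1 out]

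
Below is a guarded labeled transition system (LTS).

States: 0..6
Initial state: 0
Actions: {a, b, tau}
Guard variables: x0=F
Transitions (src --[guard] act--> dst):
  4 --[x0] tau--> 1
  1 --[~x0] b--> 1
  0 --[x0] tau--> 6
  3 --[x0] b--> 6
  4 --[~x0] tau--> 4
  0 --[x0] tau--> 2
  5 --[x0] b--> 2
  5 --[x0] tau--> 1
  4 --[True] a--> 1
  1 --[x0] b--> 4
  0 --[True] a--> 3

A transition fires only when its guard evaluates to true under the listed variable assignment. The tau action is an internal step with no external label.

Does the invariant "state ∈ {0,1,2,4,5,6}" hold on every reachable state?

Answer: INVARIANT VIOLATED at state 3

Analysis:
Safe = {0,1,2,4,5,6}
R = {0,3}
  0: ok
  3: outside
witness against invariant: a → 3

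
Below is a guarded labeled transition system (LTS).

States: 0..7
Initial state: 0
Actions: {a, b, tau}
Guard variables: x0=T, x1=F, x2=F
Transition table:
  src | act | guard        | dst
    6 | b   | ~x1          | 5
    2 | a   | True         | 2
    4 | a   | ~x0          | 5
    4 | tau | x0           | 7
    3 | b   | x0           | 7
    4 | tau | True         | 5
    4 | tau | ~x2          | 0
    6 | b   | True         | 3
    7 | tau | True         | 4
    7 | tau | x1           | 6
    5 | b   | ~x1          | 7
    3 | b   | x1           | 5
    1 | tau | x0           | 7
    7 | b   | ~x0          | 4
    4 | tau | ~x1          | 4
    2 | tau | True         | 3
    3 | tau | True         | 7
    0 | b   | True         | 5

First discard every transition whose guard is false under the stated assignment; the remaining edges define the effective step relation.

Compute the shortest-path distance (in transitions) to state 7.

Answer: 2

Trace:
BFS to 7:
  depth 0: {0}
  depth 1: {5}
  depth 2: {7}
depth(7)=2, e.g. b·b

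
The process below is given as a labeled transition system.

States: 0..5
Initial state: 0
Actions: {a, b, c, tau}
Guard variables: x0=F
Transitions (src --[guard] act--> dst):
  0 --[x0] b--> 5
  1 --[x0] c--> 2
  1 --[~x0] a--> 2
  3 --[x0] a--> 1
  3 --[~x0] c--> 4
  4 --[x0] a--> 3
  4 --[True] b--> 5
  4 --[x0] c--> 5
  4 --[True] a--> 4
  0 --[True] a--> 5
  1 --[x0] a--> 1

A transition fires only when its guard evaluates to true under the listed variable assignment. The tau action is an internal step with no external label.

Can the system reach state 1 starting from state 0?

Answer: UNREACHABLE

Trace:
5 transition(s) survive guard evaluation.
Layer 0: {0}
Layer 1: {5}  total {0,5}
Reachable = {0,5}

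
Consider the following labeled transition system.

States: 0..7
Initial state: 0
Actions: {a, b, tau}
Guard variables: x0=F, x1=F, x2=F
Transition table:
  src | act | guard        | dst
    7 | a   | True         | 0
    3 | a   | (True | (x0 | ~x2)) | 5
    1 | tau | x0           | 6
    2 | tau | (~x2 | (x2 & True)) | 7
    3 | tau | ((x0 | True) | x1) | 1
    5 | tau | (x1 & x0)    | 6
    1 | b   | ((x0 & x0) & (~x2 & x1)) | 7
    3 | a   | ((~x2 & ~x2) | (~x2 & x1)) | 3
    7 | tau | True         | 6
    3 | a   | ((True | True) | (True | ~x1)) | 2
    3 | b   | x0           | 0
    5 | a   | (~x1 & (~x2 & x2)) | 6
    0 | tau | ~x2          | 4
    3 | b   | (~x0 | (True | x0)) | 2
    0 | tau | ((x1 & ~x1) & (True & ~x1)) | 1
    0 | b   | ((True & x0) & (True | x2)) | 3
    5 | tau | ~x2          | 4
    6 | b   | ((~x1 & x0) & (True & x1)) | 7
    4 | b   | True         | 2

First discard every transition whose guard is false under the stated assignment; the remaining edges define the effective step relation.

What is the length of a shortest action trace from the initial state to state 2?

Answer: 2

Working:
BFS to 2:
  Layer 0: {0}
  Layer 1: {4}
  Layer 2: {2}
2 enters at depth 2; path tau·b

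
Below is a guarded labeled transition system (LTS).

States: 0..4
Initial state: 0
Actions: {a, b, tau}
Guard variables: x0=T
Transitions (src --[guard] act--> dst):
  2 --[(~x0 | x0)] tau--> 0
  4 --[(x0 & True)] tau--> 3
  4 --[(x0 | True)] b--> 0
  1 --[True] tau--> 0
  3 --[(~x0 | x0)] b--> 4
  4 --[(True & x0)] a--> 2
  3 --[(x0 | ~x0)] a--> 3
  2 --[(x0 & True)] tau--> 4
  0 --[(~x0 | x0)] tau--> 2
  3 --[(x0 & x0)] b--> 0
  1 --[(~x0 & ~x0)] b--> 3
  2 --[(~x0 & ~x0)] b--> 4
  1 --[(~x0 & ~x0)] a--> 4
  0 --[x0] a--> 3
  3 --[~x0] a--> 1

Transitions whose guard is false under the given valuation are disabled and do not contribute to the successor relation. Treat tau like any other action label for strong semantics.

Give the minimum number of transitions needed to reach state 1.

Answer: UNREACHABLE

Analysis:
BFS to 1:
  depth 0: {0}
  depth 1: {2,3}
  depth 2: {4}
1 never appears.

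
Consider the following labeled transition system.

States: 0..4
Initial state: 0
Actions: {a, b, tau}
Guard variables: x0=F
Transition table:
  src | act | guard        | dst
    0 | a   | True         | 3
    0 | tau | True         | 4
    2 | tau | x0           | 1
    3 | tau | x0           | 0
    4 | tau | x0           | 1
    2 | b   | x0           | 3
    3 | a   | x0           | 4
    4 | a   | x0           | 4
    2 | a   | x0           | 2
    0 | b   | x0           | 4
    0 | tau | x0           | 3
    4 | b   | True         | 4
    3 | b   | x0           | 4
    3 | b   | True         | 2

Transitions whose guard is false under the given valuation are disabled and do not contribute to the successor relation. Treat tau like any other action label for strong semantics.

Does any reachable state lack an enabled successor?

Answer: DEADLOCK at state 2

Working:
R = {0,2,3,4}
  0: a→3  tau→4  [2 exit(s)]
  2: ∅  [STUCK]
  3: b→2  [1 exit(s)]
  4: b→4  [1 exit(s)]
Path to 2: a·b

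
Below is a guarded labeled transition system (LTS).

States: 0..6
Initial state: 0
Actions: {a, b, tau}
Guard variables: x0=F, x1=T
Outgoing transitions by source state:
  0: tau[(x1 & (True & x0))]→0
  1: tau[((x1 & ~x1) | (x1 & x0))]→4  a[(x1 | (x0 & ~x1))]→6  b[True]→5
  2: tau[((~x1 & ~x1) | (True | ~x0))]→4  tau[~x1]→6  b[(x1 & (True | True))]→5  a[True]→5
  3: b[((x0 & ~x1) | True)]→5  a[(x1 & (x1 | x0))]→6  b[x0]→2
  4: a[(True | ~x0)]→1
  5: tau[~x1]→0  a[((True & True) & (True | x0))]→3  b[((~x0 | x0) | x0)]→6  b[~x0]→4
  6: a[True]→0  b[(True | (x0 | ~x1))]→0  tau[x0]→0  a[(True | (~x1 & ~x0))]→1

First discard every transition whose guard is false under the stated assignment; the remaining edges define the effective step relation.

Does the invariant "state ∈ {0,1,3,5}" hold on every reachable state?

Safe = {0,1,3,5}
Reach set: {0}
  0: ok

Answer: INVARIANT HOLDS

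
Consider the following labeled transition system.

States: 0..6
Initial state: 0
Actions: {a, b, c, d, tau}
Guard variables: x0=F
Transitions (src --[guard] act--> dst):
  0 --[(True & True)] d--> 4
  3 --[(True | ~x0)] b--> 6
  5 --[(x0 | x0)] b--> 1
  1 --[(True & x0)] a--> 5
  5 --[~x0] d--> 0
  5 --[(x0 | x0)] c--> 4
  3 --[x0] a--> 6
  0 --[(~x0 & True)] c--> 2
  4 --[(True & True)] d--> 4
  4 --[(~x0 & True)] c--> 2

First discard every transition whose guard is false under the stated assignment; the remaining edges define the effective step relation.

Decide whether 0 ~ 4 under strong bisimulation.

Compute ~ classes (split until stable):
  π0 = {{0,1,2,3,4,5,6}}
  π1 = {{0,4},{1,2,6},{3},{5}}
4 equivalence class(es) (converged in 2)
0∈{0,4}, 4∈{0,4}

Answer: BISIMILAR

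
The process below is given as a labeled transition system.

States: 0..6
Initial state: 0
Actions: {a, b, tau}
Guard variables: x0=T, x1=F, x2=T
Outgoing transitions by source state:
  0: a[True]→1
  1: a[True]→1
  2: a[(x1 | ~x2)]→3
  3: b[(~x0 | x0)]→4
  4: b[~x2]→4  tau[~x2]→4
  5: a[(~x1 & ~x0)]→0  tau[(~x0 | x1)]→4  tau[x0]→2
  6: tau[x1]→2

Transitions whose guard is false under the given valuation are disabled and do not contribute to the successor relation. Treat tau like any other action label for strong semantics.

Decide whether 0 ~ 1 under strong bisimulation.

Answer: BISIMILAR

Trace:
Refine partition for ~:
  π0 = {{0,1,2,3,4,5,6}}
  π1 = {{0,1},{2,4,6},{3},{5}}
4 equivalence class(es) (converged in 2)
class of 0: {0,1}; class of 1: {0,1}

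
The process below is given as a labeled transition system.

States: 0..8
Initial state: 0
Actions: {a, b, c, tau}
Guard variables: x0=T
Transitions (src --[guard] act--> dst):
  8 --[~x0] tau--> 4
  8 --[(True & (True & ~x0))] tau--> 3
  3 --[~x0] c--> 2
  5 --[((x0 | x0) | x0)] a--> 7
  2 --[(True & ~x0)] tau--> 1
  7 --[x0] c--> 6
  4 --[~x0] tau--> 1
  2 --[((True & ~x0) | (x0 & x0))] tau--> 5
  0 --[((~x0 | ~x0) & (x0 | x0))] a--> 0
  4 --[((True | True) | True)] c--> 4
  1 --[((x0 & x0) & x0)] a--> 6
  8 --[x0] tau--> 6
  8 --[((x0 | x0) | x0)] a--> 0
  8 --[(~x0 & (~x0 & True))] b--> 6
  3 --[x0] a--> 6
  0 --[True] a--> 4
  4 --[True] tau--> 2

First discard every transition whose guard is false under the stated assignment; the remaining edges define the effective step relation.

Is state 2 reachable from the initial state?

Answer: REACHABLE

Working:
10 transition(s) survive guard evaluation.
depth 0: {0}
depth 1: {4}  total {0,4}
depth 2: {2}  total {0,2,4}
depth 3: {5}  total {0,2,4,5}
depth 4: {7}  total {0,2,4,5,7}
depth 5: {6}  total {0,2,4,5,6,7}
Reachable = {0,2,4,5,6,7}
Path to 2: a·tau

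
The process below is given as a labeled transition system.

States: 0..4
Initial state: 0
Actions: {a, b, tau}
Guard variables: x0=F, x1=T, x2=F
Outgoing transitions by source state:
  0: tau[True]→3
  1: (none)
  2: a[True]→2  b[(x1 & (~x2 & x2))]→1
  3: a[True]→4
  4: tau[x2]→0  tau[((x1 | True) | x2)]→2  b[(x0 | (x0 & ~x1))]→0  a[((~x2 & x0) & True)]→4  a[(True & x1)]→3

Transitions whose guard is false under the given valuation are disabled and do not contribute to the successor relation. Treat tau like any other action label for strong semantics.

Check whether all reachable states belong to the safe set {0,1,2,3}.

Answer: INVARIANT VIOLATED at state 4

Trace:
Inv-set: {0,1,2,3}
Reach set: {0,2,3,4}
  0: ✓
  2: ✓
  3: ✓
  4: VIOLATES
reach 4 via tau·a — violates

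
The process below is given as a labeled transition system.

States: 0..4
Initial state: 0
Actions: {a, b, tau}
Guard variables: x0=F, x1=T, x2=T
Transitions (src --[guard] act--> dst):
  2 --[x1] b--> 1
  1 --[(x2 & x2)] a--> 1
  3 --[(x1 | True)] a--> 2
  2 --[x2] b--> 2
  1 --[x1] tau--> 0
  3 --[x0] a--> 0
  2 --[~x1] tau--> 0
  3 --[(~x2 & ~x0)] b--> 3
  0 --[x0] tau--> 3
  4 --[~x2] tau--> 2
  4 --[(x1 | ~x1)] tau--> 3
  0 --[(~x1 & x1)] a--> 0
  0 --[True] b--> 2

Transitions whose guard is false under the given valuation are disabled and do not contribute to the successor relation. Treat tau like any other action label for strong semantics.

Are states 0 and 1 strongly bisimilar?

Answer: NOT BISIMILAR

Analysis:
Bisimulation quotient by refinement:
  π0 = {{0,1,2,3,4}}
  π1 = {{0,2},{1},{3},{4}}
  π2 = {{0},{1},{2},{3},{4}}
5 equivalence class(es) (converged in 3)
0∈{0}, 1∈{1}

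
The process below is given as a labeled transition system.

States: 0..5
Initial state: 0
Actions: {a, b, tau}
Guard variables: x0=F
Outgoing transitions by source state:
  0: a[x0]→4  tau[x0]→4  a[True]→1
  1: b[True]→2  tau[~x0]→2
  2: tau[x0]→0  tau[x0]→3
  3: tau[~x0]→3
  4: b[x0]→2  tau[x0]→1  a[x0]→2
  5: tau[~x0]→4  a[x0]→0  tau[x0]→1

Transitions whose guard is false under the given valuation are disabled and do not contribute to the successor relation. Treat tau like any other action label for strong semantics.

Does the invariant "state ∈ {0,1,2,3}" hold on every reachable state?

Answer: INVARIANT HOLDS

Working:
Safe = {0,1,2,3}
Reach set: {0,1,2}
  0: ✓
  1: ✓
  2: ✓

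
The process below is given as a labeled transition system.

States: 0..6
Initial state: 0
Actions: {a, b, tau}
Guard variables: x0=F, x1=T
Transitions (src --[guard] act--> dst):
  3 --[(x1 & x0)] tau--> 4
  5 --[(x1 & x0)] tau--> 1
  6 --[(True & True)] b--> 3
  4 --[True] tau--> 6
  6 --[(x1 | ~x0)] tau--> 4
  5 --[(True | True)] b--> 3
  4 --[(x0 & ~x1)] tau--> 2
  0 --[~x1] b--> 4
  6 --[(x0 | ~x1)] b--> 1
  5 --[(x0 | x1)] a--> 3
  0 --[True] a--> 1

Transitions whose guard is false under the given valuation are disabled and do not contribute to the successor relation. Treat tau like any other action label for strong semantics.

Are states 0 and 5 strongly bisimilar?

Answer: NOT BISIMILAR

Trace:
Compute ~ classes (split until stable):
  P[0] = {{0,1,2,3,4,5,6}}
  P[1] = {{0},{1,2,3},{4},{5},{6}}
5 equivalence class(es) (converged in 2)
[0]={0}  [5]={5}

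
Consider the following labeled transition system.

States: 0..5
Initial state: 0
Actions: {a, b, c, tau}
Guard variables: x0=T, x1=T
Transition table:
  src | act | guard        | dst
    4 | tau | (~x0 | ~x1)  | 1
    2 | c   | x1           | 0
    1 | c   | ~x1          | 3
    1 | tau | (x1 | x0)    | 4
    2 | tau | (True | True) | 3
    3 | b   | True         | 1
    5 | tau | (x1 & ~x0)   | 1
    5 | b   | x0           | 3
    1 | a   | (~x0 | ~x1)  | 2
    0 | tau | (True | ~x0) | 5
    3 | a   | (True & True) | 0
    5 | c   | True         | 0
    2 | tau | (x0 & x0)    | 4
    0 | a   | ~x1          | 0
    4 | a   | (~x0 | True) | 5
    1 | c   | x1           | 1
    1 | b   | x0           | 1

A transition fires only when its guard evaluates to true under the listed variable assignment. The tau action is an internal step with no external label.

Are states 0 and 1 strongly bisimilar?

Refine partition for ~:
  π0 = {{0,1,2,3,4,5}}
  π1 = {{0},{1},{2},{3},{4},{5}}
6 equivalence class(es) (converged in 2)
class of 0: {0}; class of 1: {1}

Answer: NOT BISIMILAR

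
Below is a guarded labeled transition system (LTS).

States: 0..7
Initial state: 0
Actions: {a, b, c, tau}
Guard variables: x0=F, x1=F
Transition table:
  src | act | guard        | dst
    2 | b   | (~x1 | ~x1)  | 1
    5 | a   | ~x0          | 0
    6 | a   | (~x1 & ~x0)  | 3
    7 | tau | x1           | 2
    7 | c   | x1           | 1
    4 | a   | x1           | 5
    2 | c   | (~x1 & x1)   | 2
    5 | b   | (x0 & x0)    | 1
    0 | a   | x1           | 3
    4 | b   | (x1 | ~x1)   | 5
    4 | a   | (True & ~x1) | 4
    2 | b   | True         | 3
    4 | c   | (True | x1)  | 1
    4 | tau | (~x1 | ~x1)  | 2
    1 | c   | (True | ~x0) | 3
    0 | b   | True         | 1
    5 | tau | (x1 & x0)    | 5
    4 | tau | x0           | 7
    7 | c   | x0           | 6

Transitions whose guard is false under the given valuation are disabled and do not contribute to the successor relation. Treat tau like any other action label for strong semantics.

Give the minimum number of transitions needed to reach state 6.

Answer: UNREACHABLE

Trace:
Layered search for 6:
  L0 = {0}
  L1 = {1}
  L2 = {3}
6 never appears.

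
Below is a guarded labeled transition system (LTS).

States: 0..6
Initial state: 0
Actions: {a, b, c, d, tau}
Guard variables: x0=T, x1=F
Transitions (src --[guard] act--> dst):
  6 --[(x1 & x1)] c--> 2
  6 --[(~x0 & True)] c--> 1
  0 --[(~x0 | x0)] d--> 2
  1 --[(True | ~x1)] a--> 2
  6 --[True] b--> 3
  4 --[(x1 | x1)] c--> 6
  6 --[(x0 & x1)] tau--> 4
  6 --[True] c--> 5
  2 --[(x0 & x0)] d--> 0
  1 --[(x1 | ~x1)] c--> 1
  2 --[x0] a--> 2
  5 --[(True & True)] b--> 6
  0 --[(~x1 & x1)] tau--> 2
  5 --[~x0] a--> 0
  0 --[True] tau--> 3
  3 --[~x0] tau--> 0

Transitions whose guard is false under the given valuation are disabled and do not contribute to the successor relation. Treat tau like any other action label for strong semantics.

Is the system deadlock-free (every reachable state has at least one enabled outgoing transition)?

Answer: DEADLOCK at state 3

Working:
R = {0,2,3}
  0: d→2  tau→3  [deg 2]
  2: a→2  d→0  [deg 2]
  3: ∅  [no exit]
Path to 3: tau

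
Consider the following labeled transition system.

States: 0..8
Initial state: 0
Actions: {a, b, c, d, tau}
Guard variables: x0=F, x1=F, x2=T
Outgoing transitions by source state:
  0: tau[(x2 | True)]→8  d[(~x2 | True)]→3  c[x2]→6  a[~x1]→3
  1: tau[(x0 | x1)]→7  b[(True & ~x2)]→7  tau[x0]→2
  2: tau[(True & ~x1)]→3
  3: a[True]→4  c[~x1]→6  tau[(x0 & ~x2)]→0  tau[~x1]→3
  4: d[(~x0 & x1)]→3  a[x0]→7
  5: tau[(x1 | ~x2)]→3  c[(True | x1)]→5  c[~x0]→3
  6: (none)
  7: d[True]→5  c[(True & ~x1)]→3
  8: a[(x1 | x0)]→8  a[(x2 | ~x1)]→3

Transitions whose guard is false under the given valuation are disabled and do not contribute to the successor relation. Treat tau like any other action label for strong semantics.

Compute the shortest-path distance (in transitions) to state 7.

Breadth-first toward 7:
  Layer 0: {0}
  Layer 1: {3,6,8}
  Layer 2: {4}
7 never appears.

Answer: UNREACHABLE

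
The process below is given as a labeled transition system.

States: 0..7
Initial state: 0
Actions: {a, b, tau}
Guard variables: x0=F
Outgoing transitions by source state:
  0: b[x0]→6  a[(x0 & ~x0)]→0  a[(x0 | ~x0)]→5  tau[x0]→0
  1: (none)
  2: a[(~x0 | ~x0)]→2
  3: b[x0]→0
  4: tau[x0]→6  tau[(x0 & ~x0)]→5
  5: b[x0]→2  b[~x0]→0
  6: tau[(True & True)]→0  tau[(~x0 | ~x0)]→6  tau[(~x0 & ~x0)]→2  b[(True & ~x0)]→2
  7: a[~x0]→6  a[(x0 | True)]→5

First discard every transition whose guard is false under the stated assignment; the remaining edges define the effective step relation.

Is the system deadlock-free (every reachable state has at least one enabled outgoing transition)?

Reach set: {0,5}
  0: a→5  [deg 1]
  5: b→0  [deg 1]

Answer: DEADLOCK-FREE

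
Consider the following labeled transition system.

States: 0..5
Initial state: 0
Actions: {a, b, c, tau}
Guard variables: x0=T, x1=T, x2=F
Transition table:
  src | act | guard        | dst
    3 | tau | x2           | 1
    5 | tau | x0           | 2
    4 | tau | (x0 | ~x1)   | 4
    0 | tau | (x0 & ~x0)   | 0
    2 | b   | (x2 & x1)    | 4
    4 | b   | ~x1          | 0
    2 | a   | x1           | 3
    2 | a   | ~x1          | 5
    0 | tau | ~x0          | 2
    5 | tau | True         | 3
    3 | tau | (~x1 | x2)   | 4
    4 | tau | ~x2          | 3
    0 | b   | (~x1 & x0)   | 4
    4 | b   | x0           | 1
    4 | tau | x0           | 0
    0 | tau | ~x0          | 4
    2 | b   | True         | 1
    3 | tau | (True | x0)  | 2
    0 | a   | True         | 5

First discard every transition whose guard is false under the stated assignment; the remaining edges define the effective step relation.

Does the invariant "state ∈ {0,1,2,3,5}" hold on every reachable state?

Inv-set: {0,1,2,3,5}
Reach set: {0,1,2,3,5}
  0: ✓
  1: ✓
  2: ✓
  3: ✓
  5: ✓

Answer: INVARIANT HOLDS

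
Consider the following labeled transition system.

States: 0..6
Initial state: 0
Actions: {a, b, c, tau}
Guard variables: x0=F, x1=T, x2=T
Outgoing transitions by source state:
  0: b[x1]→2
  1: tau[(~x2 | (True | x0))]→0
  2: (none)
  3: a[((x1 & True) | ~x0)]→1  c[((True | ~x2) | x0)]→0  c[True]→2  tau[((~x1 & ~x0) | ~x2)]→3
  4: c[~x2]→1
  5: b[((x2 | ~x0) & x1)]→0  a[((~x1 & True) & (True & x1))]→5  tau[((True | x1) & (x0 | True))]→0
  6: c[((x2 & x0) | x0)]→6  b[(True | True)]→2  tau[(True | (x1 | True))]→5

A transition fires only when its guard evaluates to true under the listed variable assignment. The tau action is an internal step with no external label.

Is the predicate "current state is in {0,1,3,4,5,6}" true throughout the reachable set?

Safe = {0,1,3,4,5,6}
R = {0,2}
  0: safe
  2: VIOLATES
counterexample path to 2: b

Answer: INVARIANT VIOLATED at state 2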